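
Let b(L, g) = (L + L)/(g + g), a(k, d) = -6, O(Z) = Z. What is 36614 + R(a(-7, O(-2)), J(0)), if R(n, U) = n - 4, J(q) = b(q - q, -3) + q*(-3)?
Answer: 36604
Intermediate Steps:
b(L, g) = L/g (b(L, g) = (2*L)/((2*g)) = (2*L)*(1/(2*g)) = L/g)
J(q) = -3*q (J(q) = (q - q)/(-3) + q*(-3) = 0*(-⅓) - 3*q = 0 - 3*q = -3*q)
R(n, U) = -4 + n
36614 + R(a(-7, O(-2)), J(0)) = 36614 + (-4 - 6) = 36614 - 10 = 36604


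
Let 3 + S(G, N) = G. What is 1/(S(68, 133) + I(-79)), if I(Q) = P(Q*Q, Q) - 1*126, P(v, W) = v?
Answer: 1/6180 ≈ 0.00016181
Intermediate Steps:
S(G, N) = -3 + G
I(Q) = -126 + Q² (I(Q) = Q*Q - 1*126 = Q² - 126 = -126 + Q²)
1/(S(68, 133) + I(-79)) = 1/((-3 + 68) + (-126 + (-79)²)) = 1/(65 + (-126 + 6241)) = 1/(65 + 6115) = 1/6180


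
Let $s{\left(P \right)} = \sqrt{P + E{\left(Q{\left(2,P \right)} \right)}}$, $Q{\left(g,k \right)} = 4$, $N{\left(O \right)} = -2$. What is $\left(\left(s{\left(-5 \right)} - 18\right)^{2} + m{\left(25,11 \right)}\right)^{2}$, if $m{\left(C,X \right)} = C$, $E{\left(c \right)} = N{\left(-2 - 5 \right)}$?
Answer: $107892 - 24624 i \sqrt{7} \approx 1.0789 \cdot 10^{5} - 65149.0 i$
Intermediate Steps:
$E{\left(c \right)} = -2$
$s{\left(P \right)} = \sqrt{-2 + P}$ ($s{\left(P \right)} = \sqrt{P - 2} = \sqrt{-2 + P}$)
$\left(\left(s{\left(-5 \right)} - 18\right)^{2} + m{\left(25,11 \right)}\right)^{2} = \left(\left(\sqrt{-2 - 5} - 18\right)^{2} + 25\right)^{2} = \left(\left(\sqrt{-7} - 18\right)^{2} + 25\right)^{2} = \left(\left(i \sqrt{7} - 18\right)^{2} + 25\right)^{2} = \left(\left(-18 + i \sqrt{7}\right)^{2} + 25\right)^{2} = \left(25 + \left(-18 + i \sqrt{7}\right)^{2}\right)^{2}$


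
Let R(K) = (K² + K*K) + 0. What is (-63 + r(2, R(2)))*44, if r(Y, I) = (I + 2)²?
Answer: 1628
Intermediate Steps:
R(K) = 2*K² (R(K) = (K² + K²) + 0 = 2*K² + 0 = 2*K²)
r(Y, I) = (2 + I)²
(-63 + r(2, R(2)))*44 = (-63 + (2 + 2*2²)²)*44 = (-63 + (2 + 2*4)²)*44 = (-63 + (2 + 8)²)*44 = (-63 + 10²)*44 = (-63 + 100)*44 = 37*44 = 1628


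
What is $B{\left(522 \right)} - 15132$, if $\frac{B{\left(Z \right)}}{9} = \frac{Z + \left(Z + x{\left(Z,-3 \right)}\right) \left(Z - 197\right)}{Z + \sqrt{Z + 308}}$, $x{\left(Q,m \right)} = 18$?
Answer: $- \frac{1641858486}{135827} - \frac{792099 \sqrt{830}}{135827} \approx -12256.0$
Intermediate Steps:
$B{\left(Z \right)} = \frac{9 \left(Z + \left(-197 + Z\right) \left(18 + Z\right)\right)}{Z + \sqrt{308 + Z}}$ ($B{\left(Z \right)} = 9 \frac{Z + \left(Z + 18\right) \left(Z - 197\right)}{Z + \sqrt{Z + 308}} = 9 \frac{Z + \left(18 + Z\right) \left(-197 + Z\right)}{Z + \sqrt{308 + Z}} = 9 \frac{Z + \left(-197 + Z\right) \left(18 + Z\right)}{Z + \sqrt{308 + Z}} = \frac{9 \left(Z + \left(-197 + Z\right) \left(18 + Z\right)\right)}{Z + \sqrt{308 + Z}}$)
$B{\left(522 \right)} - 15132 = \frac{9 \left(-3546 + 522^{2} - 92916\right)}{522 + \sqrt{308 + 522}} - 15132 = \frac{9 \left(-3546 + 272484 - 92916\right)}{522 + \sqrt{830}} - 15132 = 9 \frac{1}{522 + \sqrt{830}} \cdot 176022 - 15132 = \frac{1584198}{522 + \sqrt{830}} - 15132 = -15132 + \frac{1584198}{522 + \sqrt{830}}$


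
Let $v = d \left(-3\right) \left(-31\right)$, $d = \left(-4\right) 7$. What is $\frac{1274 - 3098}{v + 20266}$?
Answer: $- \frac{912}{8831} \approx -0.10327$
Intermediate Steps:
$d = -28$
$v = -2604$ ($v = \left(-28\right) \left(-3\right) \left(-31\right) = 84 \left(-31\right) = -2604$)
$\frac{1274 - 3098}{v + 20266} = \frac{1274 - 3098}{-2604 + 20266} = - \frac{1824}{17662} = \left(-1824\right) \frac{1}{17662} = - \frac{912}{8831}$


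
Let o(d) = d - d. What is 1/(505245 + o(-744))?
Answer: 1/505245 ≈ 1.9792e-6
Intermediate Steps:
o(d) = 0
1/(505245 + o(-744)) = 1/(505245 + 0) = 1/505245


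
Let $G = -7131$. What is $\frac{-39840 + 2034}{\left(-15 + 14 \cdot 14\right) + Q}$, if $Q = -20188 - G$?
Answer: $\frac{6301}{2146} \approx 2.9362$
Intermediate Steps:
$Q = -13057$ ($Q = -20188 - -7131 = -20188 + 7131 = -13057$)
$\frac{-39840 + 2034}{\left(-15 + 14 \cdot 14\right) + Q} = \frac{-39840 + 2034}{\left(-15 + 14 \cdot 14\right) - 13057} = - \frac{37806}{\left(-15 + 196\right) - 13057} = - \frac{37806}{181 - 13057} = - \frac{37806}{-12876} = \left(-37806\right) \left(- \frac{1}{12876}\right) = \frac{6301}{2146}$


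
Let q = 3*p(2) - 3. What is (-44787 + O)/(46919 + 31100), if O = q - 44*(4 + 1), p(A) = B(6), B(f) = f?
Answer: -44992/78019 ≈ -0.57668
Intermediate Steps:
p(A) = 6
q = 15 (q = 3*6 - 3 = 18 - 3 = 15)
O = -205 (O = 15 - 44*(4 + 1) = 15 - 220 = -205)
(-44787 + O)/(46919 + 31100) = (-44787 - 205)/(46919 + 31100) = -44992/78019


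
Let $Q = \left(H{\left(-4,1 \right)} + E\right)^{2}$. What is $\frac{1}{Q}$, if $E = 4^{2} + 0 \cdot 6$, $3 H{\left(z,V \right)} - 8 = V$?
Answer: $\frac{1}{361} \approx 0.0027701$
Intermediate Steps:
$H{\left(z,V \right)} = \frac{8}{3} + \frac{V}{3}$
$E = 16$ ($E = 16 + 0 = 16$)
$Q = 361$ ($Q = \left(\left(\frac{8}{3} + \frac{1}{3} \cdot 1\right) + 16\right)^{2} = \left(\left(\frac{8}{3} + \frac{1}{3}\right) + 16\right)^{2} = \left(3 + 16\right)^{2} = 19^{2} = 361$)
$\frac{1}{Q} = \frac{1}{361}$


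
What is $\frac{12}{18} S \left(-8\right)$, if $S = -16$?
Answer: $\frac{256}{3} \approx 85.333$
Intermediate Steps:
$\frac{12}{18} S \left(-8\right) = \frac{12}{18} \left(-16\right) \left(-8\right) = 12 \cdot \frac{1}{18} \left(-16\right) \left(-8\right) = \frac{2}{3} \left(-16\right) \left(-8\right) = \left(- \frac{32}{3}\right) \left(-8\right) = \frac{256}{3}$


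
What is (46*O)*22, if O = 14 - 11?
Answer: 3036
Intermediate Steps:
O = 3
(46*O)*22 = (46*3)*22 = 138*22 = 3036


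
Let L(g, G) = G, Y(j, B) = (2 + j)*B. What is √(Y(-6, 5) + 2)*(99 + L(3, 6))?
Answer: 315*I*√2 ≈ 445.48*I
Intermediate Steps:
Y(j, B) = B*(2 + j)
√(Y(-6, 5) + 2)*(99 + L(3, 6)) = √(5*(2 - 6) + 2)*(99 + 6) = √(5*(-4) + 2)*105 = √(-20 + 2)*105 = √(-18)*105 = (3*I*√2)*105 = 315*I*√2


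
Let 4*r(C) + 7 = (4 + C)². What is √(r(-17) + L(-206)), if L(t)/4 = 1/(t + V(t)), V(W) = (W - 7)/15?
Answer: √196288482/2202 ≈ 6.3625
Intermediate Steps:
V(W) = -7/15 + W/15 (V(W) = (-7 + W)*(1/15) = -7/15 + W/15)
r(C) = -7/4 + (4 + C)²/4
L(t) = 4/(-7/15 + 16*t/15) (L(t) = 4/(t + (-7/15 + t/15)) = 4/(-7/15 + 16*t/15))
√(r(-17) + L(-206)) = √((-7/4 + (4 - 17)²/4) + 60/(-7 + 16*(-206))) = √((-7/4 + (¼)*(-13)²) + 60/(-7 - 3296)) = √((-7/4 + (¼)*169) + 60/(-3303)) = √((-7/4 + 169/4) + 60*(-1/3303)) = √(81/2 - 20/1101) = √(89141/2202) = √196288482/2202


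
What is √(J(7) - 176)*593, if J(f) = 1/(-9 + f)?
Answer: 593*I*√706/2 ≈ 7878.2*I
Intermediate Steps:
√(J(7) - 176)*593 = √(1/(-9 + 7) - 176)*593 = √(1/(-2) - 176)*593 = √(-½ - 176)*593 = √(-353/2)*593 = (I*√706/2)*593 = 593*I*√706/2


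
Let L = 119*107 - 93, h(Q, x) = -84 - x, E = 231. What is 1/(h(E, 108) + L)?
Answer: 1/12448 ≈ 8.0334e-5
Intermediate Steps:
L = 12640 (L = 12733 - 93 = 12640)
1/(h(E, 108) + L) = 1/((-84 - 1*108) + 12640) = 1/((-84 - 108) + 12640) = 1/(-192 + 12640) = 1/12448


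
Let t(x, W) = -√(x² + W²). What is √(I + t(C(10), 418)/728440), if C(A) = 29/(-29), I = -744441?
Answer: √(-3950188817500176 - 36422*√6989)/72844 ≈ 862.81*I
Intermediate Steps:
C(A) = -1 (C(A) = 29*(-1/29) = -1)
t(x, W) = -√(W² + x²)
√(I + t(C(10), 418)/728440) = √(-744441 - √(418² + (-1)²)/728440) = √(-744441 - √(174724 + 1)*(1/728440)) = √(-744441 - √174725*(1/728440)) = √(-744441 - 5*√6989*(1/728440)) = √(-744441 - √6989/145688)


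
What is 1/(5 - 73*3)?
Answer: -1/214 ≈ -0.0046729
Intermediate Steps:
1/(5 - 73*3) = 1/(5 - 219) = 1/(-214) = -1/214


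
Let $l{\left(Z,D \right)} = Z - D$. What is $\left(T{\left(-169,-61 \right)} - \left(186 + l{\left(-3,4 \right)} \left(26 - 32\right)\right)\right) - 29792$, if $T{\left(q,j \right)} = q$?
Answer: $-30189$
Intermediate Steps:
$\left(T{\left(-169,-61 \right)} - \left(186 + l{\left(-3,4 \right)} \left(26 - 32\right)\right)\right) - 29792 = \left(-169 - \left(186 + \left(-3 - 4\right) \left(26 - 32\right)\right)\right) - 29792 = \left(-169 - \left(186 + \left(-3 - 4\right) \left(-6\right)\right)\right) - 29792 = \left(-169 - \left(186 - -42\right)\right) - 29792 = \left(-169 - 228\right) - 29792 = -397 - 29792 = -30189$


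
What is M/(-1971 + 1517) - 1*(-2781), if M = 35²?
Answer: 1261349/454 ≈ 2778.3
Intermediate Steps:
M = 1225
M/(-1971 + 1517) - 1*(-2781) = 1225/(-1971 + 1517) - 1*(-2781) = 1225/(-454) + 2781 = 1225*(-1/454) + 2781 = -1225/454 + 2781 = 1261349/454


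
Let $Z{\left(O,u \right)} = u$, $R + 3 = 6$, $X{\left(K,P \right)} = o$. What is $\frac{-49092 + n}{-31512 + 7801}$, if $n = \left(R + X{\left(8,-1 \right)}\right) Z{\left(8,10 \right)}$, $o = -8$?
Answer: $\frac{49142}{23711} \approx 2.0725$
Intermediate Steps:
$X{\left(K,P \right)} = -8$
$R = 3$ ($R = -3 + 6 = 3$)
$n = -50$ ($n = \left(3 - 8\right) 10 = \left(-5\right) 10 = -50$)
$\frac{-49092 + n}{-31512 + 7801} = \frac{-49092 - 50}{-31512 + 7801} = - \frac{49142}{-23711} = \left(-49142\right) \left(- \frac{1}{23711}\right) = \frac{49142}{23711}$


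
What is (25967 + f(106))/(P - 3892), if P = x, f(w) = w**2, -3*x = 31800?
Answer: -37203/14492 ≈ -2.5671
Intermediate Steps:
x = -10600 (x = -1/3*31800 = -10600)
P = -10600
(25967 + f(106))/(P - 3892) = (25967 + 106**2)/(-10600 - 3892) = (25967 + 11236)/(-14492) = 37203*(-1/14492) = -37203/14492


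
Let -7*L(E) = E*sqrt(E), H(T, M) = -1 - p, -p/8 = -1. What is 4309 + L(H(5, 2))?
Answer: 4309 + 27*I/7 ≈ 4309.0 + 3.8571*I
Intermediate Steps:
p = 8 (p = -8*(-1) = 8)
H(T, M) = -9 (H(T, M) = -1 - 1*8 = -1 - 8 = -9)
L(E) = -E**(3/2)/7 (L(E) = -E*sqrt(E)/7 = -E**(3/2)/7)
4309 + L(H(5, 2)) = 4309 - (-27)*I/7 = 4309 + 27*I/7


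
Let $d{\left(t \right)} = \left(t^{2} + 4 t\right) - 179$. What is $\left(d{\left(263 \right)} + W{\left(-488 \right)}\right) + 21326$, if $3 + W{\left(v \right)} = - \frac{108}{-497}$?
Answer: $\frac{45408513}{497} \approx 91365.0$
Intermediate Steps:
$W{\left(v \right)} = - \frac{1383}{497}$ ($W{\left(v \right)} = -3 - \frac{108}{-497} = -3 - - \frac{108}{497} = -3 + \frac{108}{497} = - \frac{1383}{497}$)
$d{\left(t \right)} = -179 + t^{2} + 4 t$
$\left(d{\left(263 \right)} + W{\left(-488 \right)}\right) + 21326 = \left(\left(-179 + 263^{2} + 4 \cdot 263\right) - \frac{1383}{497}\right) + 21326 = \left(\left(-179 + 69169 + 1052\right) - \frac{1383}{497}\right) + 21326 = \left(70042 - \frac{1383}{497}\right) + 21326 = \frac{34809491}{497} + 21326 = \frac{45408513}{497}$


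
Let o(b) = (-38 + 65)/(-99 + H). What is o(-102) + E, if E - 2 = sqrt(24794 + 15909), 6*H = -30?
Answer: 181/104 + sqrt(40703) ≈ 203.49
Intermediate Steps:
H = -5 (H = (1/6)*(-30) = -5)
o(b) = -27/104 (o(b) = (-38 + 65)/(-99 - 5) = 27/(-104) = 27*(-1/104) = -27/104)
E = 2 + sqrt(40703) (E = 2 + sqrt(24794 + 15909) = 2 + sqrt(40703) ≈ 203.75)
o(-102) + E = -27/104 + (2 + sqrt(40703)) = 181/104 + sqrt(40703)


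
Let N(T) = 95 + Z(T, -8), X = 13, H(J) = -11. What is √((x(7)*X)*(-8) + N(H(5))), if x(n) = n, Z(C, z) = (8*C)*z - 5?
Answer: √66 ≈ 8.1240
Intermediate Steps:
Z(C, z) = -5 + 8*C*z (Z(C, z) = 8*C*z - 5 = -5 + 8*C*z)
N(T) = 90 - 64*T (N(T) = 95 + (-5 + 8*T*(-8)) = 95 + (-5 - 64*T) = 90 - 64*T)
√((x(7)*X)*(-8) + N(H(5))) = √((7*13)*(-8) + (90 - 64*(-11))) = √(91*(-8) + (90 + 704)) = √(-728 + 794) = √66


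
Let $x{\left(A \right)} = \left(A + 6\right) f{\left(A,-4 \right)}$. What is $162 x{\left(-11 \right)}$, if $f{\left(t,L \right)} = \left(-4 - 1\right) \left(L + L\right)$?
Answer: $-32400$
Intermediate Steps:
$f{\left(t,L \right)} = - 10 L$ ($f{\left(t,L \right)} = - 5 \cdot 2 L = - 10 L$)
$x{\left(A \right)} = 240 + 40 A$ ($x{\left(A \right)} = \left(A + 6\right) \left(\left(-10\right) \left(-4\right)\right) = \left(6 + A\right) 40 = 240 + 40 A$)
$162 x{\left(-11 \right)} = 162 \left(240 + 40 \left(-11\right)\right) = 162 \left(240 - 440\right) = 162 \left(-200\right) = -32400$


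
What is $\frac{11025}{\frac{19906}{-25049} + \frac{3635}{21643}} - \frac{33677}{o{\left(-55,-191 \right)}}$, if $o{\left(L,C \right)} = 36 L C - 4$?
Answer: $- \frac{20363838026139601}{1157601652288} \approx -17591.0$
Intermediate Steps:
$o{\left(L,C \right)} = -4 + 36 C L$ ($o{\left(L,C \right)} = 36 C L - 4 = -4 + 36 C L$)
$\frac{11025}{\frac{19906}{-25049} + \frac{3635}{21643}} - \frac{33677}{o{\left(-55,-191 \right)}} = \frac{11025}{\frac{19906}{-25049} + \frac{3635}{21643}} - \frac{33677}{-4 + 36 \left(-191\right) \left(-55\right)} = \frac{11025}{19906 \left(- \frac{1}{25049}\right) + 3635 \cdot \frac{1}{21643}} - \frac{33677}{-4 + 378180} = \frac{11025}{- \frac{538}{677} + \frac{3635}{21643}} - \frac{33677}{378176} = \frac{11025}{- \frac{9183039}{14652311}} - \frac{33677}{378176} = 11025 \left(- \frac{14652311}{9183039}\right) - \frac{33677}{378176} = - \frac{53847242925}{3061013} - \frac{33677}{378176} = - \frac{20363838026139601}{1157601652288}$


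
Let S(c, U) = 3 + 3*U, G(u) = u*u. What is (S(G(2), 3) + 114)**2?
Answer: 15876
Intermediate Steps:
G(u) = u**2
(S(G(2), 3) + 114)**2 = ((3 + 3*3) + 114)**2 = ((3 + 9) + 114)**2 = (12 + 114)**2 = 126**2 = 15876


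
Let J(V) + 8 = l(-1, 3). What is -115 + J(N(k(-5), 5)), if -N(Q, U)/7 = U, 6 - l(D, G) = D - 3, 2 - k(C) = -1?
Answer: -113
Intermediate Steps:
k(C) = 3 (k(C) = 2 - 1*(-1) = 2 + 1 = 3)
l(D, G) = 9 - D (l(D, G) = 6 - (D - 3) = 6 - (-3 + D) = 6 + (3 - D) = 9 - D)
N(Q, U) = -7*U
J(V) = 2 (J(V) = -8 + (9 - 1*(-1)) = -8 + (9 + 1) = -8 + 10 = 2)
-115 + J(N(k(-5), 5)) = -115 + 2 = -113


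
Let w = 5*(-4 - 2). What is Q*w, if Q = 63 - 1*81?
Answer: 540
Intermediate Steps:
w = -30 (w = 5*(-6) = -30)
Q = -18 (Q = 63 - 81 = -18)
Q*w = -18*(-30) = 540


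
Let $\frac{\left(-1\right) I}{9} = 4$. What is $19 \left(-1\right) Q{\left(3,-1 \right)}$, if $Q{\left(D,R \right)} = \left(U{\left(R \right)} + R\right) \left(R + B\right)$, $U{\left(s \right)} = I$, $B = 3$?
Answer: $1406$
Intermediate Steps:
$I = -36$ ($I = \left(-9\right) 4 = -36$)
$U{\left(s \right)} = -36$
$Q{\left(D,R \right)} = \left(-36 + R\right) \left(3 + R\right)$ ($Q{\left(D,R \right)} = \left(-36 + R\right) \left(R + 3\right) = \left(-36 + R\right) \left(3 + R\right)$)
$19 \left(-1\right) Q{\left(3,-1 \right)} = 19 \left(-1\right) \left(-108 + \left(-1\right)^{2} - -33\right) = - 19 \left(-108 + 1 + 33\right) = \left(-19\right) \left(-74\right) = 1406$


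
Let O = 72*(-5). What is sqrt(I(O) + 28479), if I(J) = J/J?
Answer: 8*sqrt(445) ≈ 168.76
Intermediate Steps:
O = -360
I(J) = 1
sqrt(I(O) + 28479) = sqrt(1 + 28479) = sqrt(28480) = 8*sqrt(445)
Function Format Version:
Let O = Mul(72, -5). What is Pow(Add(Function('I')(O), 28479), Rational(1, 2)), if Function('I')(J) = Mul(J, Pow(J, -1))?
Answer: Mul(8, Pow(445, Rational(1, 2))) ≈ 168.76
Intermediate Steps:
O = -360
Function('I')(J) = 1
Pow(Add(Function('I')(O), 28479), Rational(1, 2)) = Pow(Add(1, 28479), Rational(1, 2)) = Pow(28480, Rational(1, 2)) = Mul(8, Pow(445, Rational(1, 2)))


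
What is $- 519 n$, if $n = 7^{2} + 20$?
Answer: $-35811$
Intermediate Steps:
$n = 69$ ($n = 49 + 20 = 69$)
$- 519 n = \left(-519\right) 69 = -35811$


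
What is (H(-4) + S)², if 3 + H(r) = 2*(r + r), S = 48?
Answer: 841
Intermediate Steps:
H(r) = -3 + 4*r (H(r) = -3 + 2*(r + r) = -3 + 2*(2*r) = -3 + 4*r)
(H(-4) + S)² = ((-3 + 4*(-4)) + 48)² = ((-3 - 16) + 48)² = (-19 + 48)² = 29² = 841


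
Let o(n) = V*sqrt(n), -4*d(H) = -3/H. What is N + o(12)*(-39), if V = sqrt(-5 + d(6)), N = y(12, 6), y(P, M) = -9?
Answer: -9 - 117*I*sqrt(26)/2 ≈ -9.0 - 298.29*I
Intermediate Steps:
d(H) = 3/(4*H) (d(H) = -(-3)/(4*H) = 3/(4*H))
N = -9
V = I*sqrt(78)/4 (V = sqrt(-5 + (3/4)/6) = sqrt(-5 + (3/4)*(1/6)) = sqrt(-5 + 1/8) = sqrt(-39/8) = I*sqrt(78)/4 ≈ 2.2079*I)
o(n) = I*sqrt(78)*sqrt(n)/4 (o(n) = (I*sqrt(78)/4)*sqrt(n) = I*sqrt(78)*sqrt(n)/4)
N + o(12)*(-39) = -9 + (I*sqrt(78)*sqrt(12)/4)*(-39) = -9 + (I*sqrt(78)*(2*sqrt(3))/4)*(-39) = -9 + (3*I*sqrt(26)/2)*(-39) = -9 - 117*I*sqrt(26)/2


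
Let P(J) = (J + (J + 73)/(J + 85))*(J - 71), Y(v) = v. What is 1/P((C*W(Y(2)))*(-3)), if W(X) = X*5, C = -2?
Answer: -145/97163 ≈ -0.0014923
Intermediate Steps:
W(X) = 5*X
P(J) = (-71 + J)*(J + (73 + J)/(85 + J)) (P(J) = (J + (73 + J)/(85 + J))*(-71 + J) = (-71 + J)*(J + (73 + J)/(85 + J)))
1/P((C*W(Y(2)))*(-3)) = 1/((-5183 + (-10*2*(-3))³ - 6033*(-10*2)*(-3) + 15*(-10*2*(-3))²)/(85 - 10*2*(-3))) = 1/((-5183 + (-2*10*(-3))³ - 6033*(-2*10)*(-3) + 15*(-2*10*(-3))²)/(85 - 2*10*(-3))) = 1/((-5183 + (-20*(-3))³ - (-120660)*(-3) + 15*(-20*(-3))²)/(85 - 20*(-3))) = 1/((-5183 + 60³ - 6033*60 + 15*60²)/(85 + 60)) = 1/((-5183 + 216000 - 361980 + 15*3600)/145) = 1/((-5183 + 216000 - 361980 + 54000)/145) = 1/((1/145)*(-97163)) = 1/(-97163/145) = -145/97163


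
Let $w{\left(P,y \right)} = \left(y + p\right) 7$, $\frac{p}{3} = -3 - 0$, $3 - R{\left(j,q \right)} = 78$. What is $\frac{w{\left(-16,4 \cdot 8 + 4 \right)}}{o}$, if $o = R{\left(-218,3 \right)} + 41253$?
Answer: $\frac{63}{13726} \approx 0.0045898$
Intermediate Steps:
$R{\left(j,q \right)} = -75$ ($R{\left(j,q \right)} = 3 - 78 = -75$)
$p = -9$ ($p = 3 \left(-3 - 0\right) = 3 \left(-3 + 0\right) = 3 \left(-3\right) = -9$)
$w{\left(P,y \right)} = -63 + 7 y$ ($w{\left(P,y \right)} = \left(y - 9\right) 7 = \left(-9 + y\right) 7 = -63 + 7 y$)
$o = 41178$ ($o = -75 + 41253 = 41178$)
$\frac{w{\left(-16,4 \cdot 8 + 4 \right)}}{o} = \frac{-63 + 7 \left(4 \cdot 8 + 4\right)}{41178} = \left(-63 + 7 \left(32 + 4\right)\right) \frac{1}{41178} = \left(-63 + 7 \cdot 36\right) \frac{1}{41178} = \left(-63 + 252\right) \frac{1}{41178} = 189 \cdot \frac{1}{41178} = \frac{63}{13726}$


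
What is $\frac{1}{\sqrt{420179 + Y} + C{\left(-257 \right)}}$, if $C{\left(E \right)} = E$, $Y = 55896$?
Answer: $\frac{257}{410026} + \frac{5 \sqrt{19043}}{410026} \approx 0.0023096$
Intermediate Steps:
$\frac{1}{\sqrt{420179 + Y} + C{\left(-257 \right)}} = \frac{1}{\sqrt{420179 + 55896} - 257} = \frac{1}{\sqrt{476075} - 257} = \frac{1}{5 \sqrt{19043} - 257} = \frac{1}{-257 + 5 \sqrt{19043}}$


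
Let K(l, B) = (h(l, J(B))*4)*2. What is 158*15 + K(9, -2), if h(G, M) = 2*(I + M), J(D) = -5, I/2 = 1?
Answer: 2322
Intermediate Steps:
I = 2 (I = 2*1 = 2)
h(G, M) = 4 + 2*M (h(G, M) = 2*(2 + M) = 4 + 2*M)
K(l, B) = -48 (K(l, B) = ((4 + 2*(-5))*4)*2 = ((4 - 10)*4)*2 = -6*4*2 = -24*2 = -48)
158*15 + K(9, -2) = 158*15 - 48 = 2370 - 48 = 2322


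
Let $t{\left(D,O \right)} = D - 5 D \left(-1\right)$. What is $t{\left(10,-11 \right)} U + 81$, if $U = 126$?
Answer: $63081$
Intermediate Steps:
$t{\left(D,O \right)} = 5 D^{2}$ ($t{\left(D,O \right)} = D 5 D = 5 D^{2}$)
$t{\left(10,-11 \right)} U + 81 = 5 \cdot 10^{2} \cdot 126 + 81 = 5 \cdot 100 \cdot 126 + 81 = 500 \cdot 126 + 81 = 63000 + 81 = 63081$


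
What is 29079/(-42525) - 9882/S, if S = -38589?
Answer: -2888467/6753075 ≈ -0.42773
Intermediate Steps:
29079/(-42525) - 9882/S = 29079/(-42525) - 9882/(-38589) = 29079*(-1/42525) - 9882*(-1/38589) = -359/525 + 3294/12863 = -2888467/6753075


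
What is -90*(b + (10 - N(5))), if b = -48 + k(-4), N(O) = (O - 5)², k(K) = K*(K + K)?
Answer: 540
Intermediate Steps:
k(K) = 2*K² (k(K) = K*(2*K) = 2*K²)
N(O) = (-5 + O)²
b = -16 (b = -48 + 2*(-4)² = -48 + 2*16 = -48 + 32 = -16)
-90*(b + (10 - N(5))) = -90*(-16 + (10 - (-5 + 5)²)) = -90*(-16 + (10 - 1*0²)) = -90*(-16 + (10 - 1*0)) = -90*(-16 + (10 + 0)) = -90*(-16 + 10) = -90*(-6) = 540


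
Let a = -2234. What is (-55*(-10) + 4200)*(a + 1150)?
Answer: -5149000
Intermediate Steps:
(-55*(-10) + 4200)*(a + 1150) = (-55*(-10) + 4200)*(-2234 + 1150) = (550 + 4200)*(-1084) = 4750*(-1084) = -5149000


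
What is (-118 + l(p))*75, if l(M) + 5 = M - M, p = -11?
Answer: -9225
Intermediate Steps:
l(M) = -5 (l(M) = -5 + (M - M) = -5 + 0 = -5)
(-118 + l(p))*75 = (-118 - 5)*75 = -123*75 = -9225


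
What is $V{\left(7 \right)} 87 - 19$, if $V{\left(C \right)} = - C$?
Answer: $-628$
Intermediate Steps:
$V{\left(7 \right)} 87 - 19 = \left(-1\right) 7 \cdot 87 - 19 = \left(-7\right) 87 - 19 = -609 - 19 = -628$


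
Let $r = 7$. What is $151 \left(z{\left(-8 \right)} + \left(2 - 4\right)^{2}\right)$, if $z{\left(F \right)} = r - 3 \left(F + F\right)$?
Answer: $8909$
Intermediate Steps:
$z{\left(F \right)} = 7 - 6 F$ ($z{\left(F \right)} = 7 - 3 \left(F + F\right) = 7 - 3 \cdot 2 F = 7 - 6 F$)
$151 \left(z{\left(-8 \right)} + \left(2 - 4\right)^{2}\right) = 151 \left(\left(7 - -48\right) + \left(2 - 4\right)^{2}\right) = 151 \left(\left(7 + 48\right) + \left(-2\right)^{2}\right) = 151 \left(55 + 4\right) = 151 \cdot 59 = 8909$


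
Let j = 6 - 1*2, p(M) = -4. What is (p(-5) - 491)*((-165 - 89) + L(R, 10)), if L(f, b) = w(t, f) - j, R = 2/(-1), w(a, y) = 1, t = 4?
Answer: 127215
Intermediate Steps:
R = -2 (R = 2*(-1) = -2)
j = 4 (j = 6 - 2 = 4)
L(f, b) = -3 (L(f, b) = 1 - 1*4 = 1 - 4 = -3)
(p(-5) - 491)*((-165 - 89) + L(R, 10)) = (-4 - 491)*((-165 - 89) - 3) = -495*(-254 - 3) = -495*(-257) = 127215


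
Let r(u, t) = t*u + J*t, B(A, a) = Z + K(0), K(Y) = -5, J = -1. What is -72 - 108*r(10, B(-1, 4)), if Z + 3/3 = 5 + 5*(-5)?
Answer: 25200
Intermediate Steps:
Z = -21 (Z = -1 + (5 + 5*(-5)) = -1 + (5 - 25) = -1 - 20 = -21)
B(A, a) = -26 (B(A, a) = -21 - 5 = -26)
r(u, t) = -t + t*u (r(u, t) = t*u - t = -t + t*u)
-72 - 108*r(10, B(-1, 4)) = -72 - (-2808)*(-1 + 10) = -72 - (-2808)*9 = -72 - 108*(-234) = -72 + 25272 = 25200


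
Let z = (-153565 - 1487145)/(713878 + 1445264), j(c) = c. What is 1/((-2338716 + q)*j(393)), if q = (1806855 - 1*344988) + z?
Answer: -2747/946621572134 ≈ -2.9019e-9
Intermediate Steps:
z = -820355/1079571 (z = -1640710/2159142 = -1640710*1/2159142 = -820355/1079571 ≈ -0.75989)
q = 1578188398702/1079571 (q = (1806855 - 1*344988) - 820355/1079571 = (1806855 - 344988) - 820355/1079571 = 1461867 - 820355/1079571 = 1578188398702/1079571 ≈ 1.4619e+6)
1/((-2338716 + q)*j(393)) = 1/((-2338716 + 1578188398702/1079571)*393) = (1/393)/(-946621572134/1079571) = -1079571/946621572134*1/393 = -2747/946621572134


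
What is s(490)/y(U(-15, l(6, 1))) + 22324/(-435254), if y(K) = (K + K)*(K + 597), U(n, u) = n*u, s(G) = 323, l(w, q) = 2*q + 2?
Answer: -789572801/14023883880 ≈ -0.056302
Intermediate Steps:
l(w, q) = 2 + 2*q
y(K) = 2*K*(597 + K) (y(K) = (2*K)*(597 + K) = 2*K*(597 + K))
s(490)/y(U(-15, l(6, 1))) + 22324/(-435254) = 323/((2*(-15*(2 + 2*1))*(597 - 15*(2 + 2*1)))) + 22324/(-435254) = 323/((2*(-15*(2 + 2))*(597 - 15*(2 + 2)))) + 22324*(-1/435254) = 323/((2*(-15*4)*(597 - 15*4))) - 11162/217627 = 323/((2*(-60)*(597 - 60))) - 11162/217627 = 323/((2*(-60)*537)) - 11162/217627 = 323/(-64440) - 11162/217627 = 323*(-1/64440) - 11162/217627 = -323/64440 - 11162/217627 = -789572801/14023883880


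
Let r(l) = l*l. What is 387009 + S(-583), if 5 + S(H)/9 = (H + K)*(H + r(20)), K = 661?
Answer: 258498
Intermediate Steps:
r(l) = l²
S(H) = -45 + 9*(400 + H)*(661 + H) (S(H) = -45 + 9*((H + 661)*(H + 20²)) = -45 + 9*((661 + H)*(H + 400)) = -45 + 9*((661 + H)*(400 + H)) = -45 + 9*((400 + H)*(661 + H)) = -45 + 9*(400 + H)*(661 + H))
387009 + S(-583) = 387009 + (2379555 + 9*(-583)² + 9549*(-583)) = 387009 + (2379555 + 9*339889 - 5567067) = 387009 + (2379555 + 3059001 - 5567067) = 387009 - 128511 = 258498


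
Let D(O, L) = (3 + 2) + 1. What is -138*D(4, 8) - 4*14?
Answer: -884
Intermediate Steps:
D(O, L) = 6 (D(O, L) = 5 + 1 = 6)
-138*D(4, 8) - 4*14 = -138*6 - 4*14 = -828 - 56 = -884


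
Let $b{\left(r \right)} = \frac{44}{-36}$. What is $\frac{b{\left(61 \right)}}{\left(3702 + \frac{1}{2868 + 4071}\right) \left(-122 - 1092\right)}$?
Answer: $\frac{771}{2835040846} \approx 2.7195 \cdot 10^{-7}$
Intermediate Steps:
$b{\left(r \right)} = - \frac{11}{9}$ ($b{\left(r \right)} = 44 \left(- \frac{1}{36}\right) = - \frac{11}{9}$)
$\frac{b{\left(61 \right)}}{\left(3702 + \frac{1}{2868 + 4071}\right) \left(-122 - 1092\right)} = - \frac{11}{9 \left(3702 + \frac{1}{2868 + 4071}\right) \left(-122 - 1092\right)} = - \frac{11}{9 \left(3702 + \frac{1}{6939}\right) \left(-1214\right)} = - \frac{11}{9 \cdot \frac{25688179}{6939} \left(-1214\right)} = - \frac{11}{9 \left(- \frac{31185449306}{6939}\right)} = \left(- \frac{11}{9}\right) \left(- \frac{6939}{31185449306}\right) = \frac{771}{2835040846}$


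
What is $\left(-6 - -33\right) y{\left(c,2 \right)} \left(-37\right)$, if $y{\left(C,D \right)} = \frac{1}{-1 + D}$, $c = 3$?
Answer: $-999$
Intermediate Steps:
$\left(-6 - -33\right) y{\left(c,2 \right)} \left(-37\right) = \frac{-6 - -33}{-1 + 2} \left(-37\right) = \frac{-6 + 33}{1} \left(-37\right) = 27 \cdot 1 \left(-37\right) = 27 \left(-37\right) = -999$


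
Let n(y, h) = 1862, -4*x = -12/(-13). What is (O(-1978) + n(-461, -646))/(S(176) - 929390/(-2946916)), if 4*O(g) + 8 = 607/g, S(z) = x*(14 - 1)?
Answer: -91104979183/131501396 ≈ -692.81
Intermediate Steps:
x = -3/13 (x = -(-3)/(-13) = -(-3)*(-1)/13 = -1/4*12/13 = -3/13 ≈ -0.23077)
S(z) = -3 (S(z) = -3*(14 - 1)/13 = -3/13*13 = -3)
O(g) = -2 + 607/(4*g) (O(g) = -2 + (607/g)/4 = -2 + 607/(4*g))
(O(-1978) + n(-461, -646))/(S(176) - 929390/(-2946916)) = ((-2 + (607/4)/(-1978)) + 1862)/(-3 - 929390/(-2946916)) = ((-2 + (607/4)*(-1/1978)) + 1862)/(-3 - 929390*(-1/2946916)) = ((-2 - 607/7912) + 1862)/(-3 + 3905/12382) = (-16431/7912 + 1862)/(-33241/12382) = (14715713/7912)*(-12382/33241) = -91104979183/131501396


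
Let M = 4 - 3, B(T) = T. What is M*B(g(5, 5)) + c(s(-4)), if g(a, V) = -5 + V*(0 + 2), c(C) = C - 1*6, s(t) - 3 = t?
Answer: -2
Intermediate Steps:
s(t) = 3 + t
c(C) = -6 + C (c(C) = C - 6 = -6 + C)
g(a, V) = -5 + 2*V (g(a, V) = -5 + V*2 = -5 + 2*V)
M = 1
M*B(g(5, 5)) + c(s(-4)) = 1*(-5 + 2*5) + (-6 + (3 - 4)) = 1*(-5 + 10) + (-6 - 1) = 1*5 - 7 = 5 - 7 = -2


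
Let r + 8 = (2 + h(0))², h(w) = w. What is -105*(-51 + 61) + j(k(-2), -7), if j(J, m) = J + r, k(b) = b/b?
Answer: -1053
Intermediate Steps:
r = -4 (r = -8 + (2 + 0)² = -8 + 2² = -8 + 4 = -4)
k(b) = 1
j(J, m) = -4 + J (j(J, m) = J - 4 = -4 + J)
-105*(-51 + 61) + j(k(-2), -7) = -105*(-51 + 61) + (-4 + 1) = -105*10 - 3 = -1050 - 3 = -1053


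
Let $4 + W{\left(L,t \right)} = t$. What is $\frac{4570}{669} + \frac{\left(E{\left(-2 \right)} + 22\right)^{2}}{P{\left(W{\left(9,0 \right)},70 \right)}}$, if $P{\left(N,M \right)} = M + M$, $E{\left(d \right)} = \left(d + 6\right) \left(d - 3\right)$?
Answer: $\frac{160619}{23415} \approx 6.8597$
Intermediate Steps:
$W{\left(L,t \right)} = -4 + t$
$E{\left(d \right)} = \left(-3 + d\right) \left(6 + d\right)$ ($E{\left(d \right)} = \left(6 + d\right) \left(-3 + d\right) = \left(-3 + d\right) \left(6 + d\right)$)
$P{\left(N,M \right)} = 2 M$
$\frac{4570}{669} + \frac{\left(E{\left(-2 \right)} + 22\right)^{2}}{P{\left(W{\left(9,0 \right)},70 \right)}} = \frac{4570}{669} + \frac{\left(\left(-18 + \left(-2\right)^{2} + 3 \left(-2\right)\right) + 22\right)^{2}}{2 \cdot 70} = 4570 \cdot \frac{1}{669} + \frac{\left(\left(-18 + 4 - 6\right) + 22\right)^{2}}{140} = \frac{4570}{669} + \left(-20 + 22\right)^{2} \cdot \frac{1}{140} = \frac{4570}{669} + 2^{2} \cdot \frac{1}{140} = \frac{4570}{669} + 4 \cdot \frac{1}{140} = \frac{4570}{669} + \frac{1}{35} = \frac{160619}{23415}$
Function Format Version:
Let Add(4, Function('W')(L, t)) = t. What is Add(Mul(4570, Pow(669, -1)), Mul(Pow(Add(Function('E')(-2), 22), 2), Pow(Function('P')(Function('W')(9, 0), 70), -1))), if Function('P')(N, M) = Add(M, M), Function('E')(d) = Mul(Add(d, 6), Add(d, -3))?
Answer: Rational(160619, 23415) ≈ 6.8597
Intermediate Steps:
Function('W')(L, t) = Add(-4, t)
Function('E')(d) = Mul(Add(-3, d), Add(6, d)) (Function('E')(d) = Mul(Add(6, d), Add(-3, d)) = Mul(Add(-3, d), Add(6, d)))
Function('P')(N, M) = Mul(2, M)
Add(Mul(4570, Pow(669, -1)), Mul(Pow(Add(Function('E')(-2), 22), 2), Pow(Function('P')(Function('W')(9, 0), 70), -1))) = Add(Mul(4570, Pow(669, -1)), Mul(Pow(Add(Add(-18, Pow(-2, 2), Mul(3, -2)), 22), 2), Pow(Mul(2, 70), -1))) = Add(Mul(4570, Rational(1, 669)), Mul(Pow(Add(Add(-18, 4, -6), 22), 2), Pow(140, -1))) = Add(Rational(4570, 669), Mul(Pow(Add(-20, 22), 2), Rational(1, 140))) = Add(Rational(4570, 669), Mul(Pow(2, 2), Rational(1, 140))) = Add(Rational(4570, 669), Mul(4, Rational(1, 140))) = Add(Rational(4570, 669), Rational(1, 35)) = Rational(160619, 23415)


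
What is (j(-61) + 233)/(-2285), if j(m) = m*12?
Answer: 499/2285 ≈ 0.21838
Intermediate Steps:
j(m) = 12*m
(j(-61) + 233)/(-2285) = (12*(-61) + 233)/(-2285) = (-732 + 233)*(-1/2285) = -499*(-1/2285) = 499/2285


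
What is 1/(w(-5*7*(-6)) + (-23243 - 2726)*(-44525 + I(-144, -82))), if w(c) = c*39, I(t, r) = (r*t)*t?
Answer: 1/45312719003 ≈ 2.2069e-11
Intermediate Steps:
I(t, r) = r*t**2
w(c) = 39*c
1/(w(-5*7*(-6)) + (-23243 - 2726)*(-44525 + I(-144, -82))) = 1/(39*(-5*7*(-6)) + (-23243 - 2726)*(-44525 - 82*(-144)**2)) = 1/(39*(-35*(-6)) - 25969*(-44525 - 82*20736)) = 1/(39*210 - 25969*(-44525 - 1700352)) = 1/(8190 - 25969*(-1744877)) = 1/(8190 + 45312710813) = 1/45312719003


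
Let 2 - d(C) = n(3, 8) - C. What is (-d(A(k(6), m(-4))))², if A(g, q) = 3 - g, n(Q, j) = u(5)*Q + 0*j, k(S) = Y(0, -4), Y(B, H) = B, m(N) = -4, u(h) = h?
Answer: 100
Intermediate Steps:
k(S) = 0
n(Q, j) = 5*Q (n(Q, j) = 5*Q + 0*j = 5*Q + 0 = 5*Q)
d(C) = -13 + C (d(C) = 2 - (5*3 - C) = 2 - (15 - C) = 2 + (-15 + C) = -13 + C)
(-d(A(k(6), m(-4))))² = (-(-13 + (3 - 1*0)))² = (-(-13 + (3 + 0)))² = (-(-13 + 3))² = (-1*(-10))² = 10² = 100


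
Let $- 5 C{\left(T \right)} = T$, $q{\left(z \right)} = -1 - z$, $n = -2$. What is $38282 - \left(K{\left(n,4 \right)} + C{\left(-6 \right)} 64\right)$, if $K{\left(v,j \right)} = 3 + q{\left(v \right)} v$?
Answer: $\frac{191021}{5} \approx 38204.0$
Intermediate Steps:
$C{\left(T \right)} = - \frac{T}{5}$
$K{\left(v,j \right)} = 3 + v \left(-1 - v\right)$ ($K{\left(v,j \right)} = 3 + \left(-1 - v\right) v = 3 + v \left(-1 - v\right)$)
$38282 - \left(K{\left(n,4 \right)} + C{\left(-6 \right)} 64\right) = 38282 - \left(\left(3 - - 2 \left(1 - 2\right)\right) + \left(- \frac{1}{5}\right) \left(-6\right) 64\right) = 38282 - \left(\left(3 - \left(-2\right) \left(-1\right)\right) + \frac{6}{5} \cdot 64\right) = 38282 - \left(\left(3 - 2\right) + \frac{384}{5}\right) = 38282 - \left(1 + \frac{384}{5}\right) = 38282 - \frac{389}{5} = \frac{191021}{5}$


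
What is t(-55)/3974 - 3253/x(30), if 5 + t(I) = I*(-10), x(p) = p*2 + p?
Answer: -3219593/89415 ≈ -36.007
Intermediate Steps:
x(p) = 3*p (x(p) = 2*p + p = 3*p)
t(I) = -5 - 10*I (t(I) = -5 + I*(-10) = -5 - 10*I)
t(-55)/3974 - 3253/x(30) = (-5 - 10*(-55))/3974 - 3253/(3*30) = (-5 + 550)*(1/3974) - 3253/90 = 545*(1/3974) - 3253*1/90 = 545/3974 - 3253/90 = -3219593/89415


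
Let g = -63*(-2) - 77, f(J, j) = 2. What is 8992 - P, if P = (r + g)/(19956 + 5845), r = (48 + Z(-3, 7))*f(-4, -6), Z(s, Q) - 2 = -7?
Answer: 232002457/25801 ≈ 8992.0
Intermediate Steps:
g = 49 (g = 126 - 77 = 49)
Z(s, Q) = -5 (Z(s, Q) = 2 - 7 = -5)
r = 86 (r = (48 - 5)*2 = 43*2 = 86)
P = 135/25801 (P = (86 + 49)/(19956 + 5845) = 135/25801 ≈ 0.0052324)
8992 - P = 8992 - 1*135/25801 = 8992 - 135/25801 = 232002457/25801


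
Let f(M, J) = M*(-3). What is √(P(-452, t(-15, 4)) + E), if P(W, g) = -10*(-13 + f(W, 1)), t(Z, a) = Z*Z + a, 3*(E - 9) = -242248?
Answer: I*√847533/3 ≈ 306.87*I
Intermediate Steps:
E = -242221/3 (E = 9 + (⅓)*(-242248) = 9 - 242248/3 = -242221/3 ≈ -80740.)
f(M, J) = -3*M
t(Z, a) = a + Z² (t(Z, a) = Z² + a = a + Z²)
P(W, g) = 130 + 30*W (P(W, g) = -10*(-13 - 3*W) = 130 + 30*W)
√(P(-452, t(-15, 4)) + E) = √((130 + 30*(-452)) - 242221/3) = √((130 - 13560) - 242221/3) = √(-13430 - 242221/3) = √(-282511/3) = I*√847533/3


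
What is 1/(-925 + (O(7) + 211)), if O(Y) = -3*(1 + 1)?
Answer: -1/720 ≈ -0.0013889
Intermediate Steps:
O(Y) = -6 (O(Y) = -3*2 = -6)
1/(-925 + (O(7) + 211)) = 1/(-925 + (-6 + 211)) = 1/(-925 + 205) = 1/(-720) = -1/720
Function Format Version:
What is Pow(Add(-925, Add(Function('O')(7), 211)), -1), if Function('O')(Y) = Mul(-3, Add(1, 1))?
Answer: Rational(-1, 720) ≈ -0.0013889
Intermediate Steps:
Function('O')(Y) = -6 (Function('O')(Y) = Mul(-3, 2) = -6)
Pow(Add(-925, Add(Function('O')(7), 211)), -1) = Pow(Add(-925, Add(-6, 211)), -1) = Pow(Add(-925, 205), -1) = Pow(-720, -1) = Rational(-1, 720)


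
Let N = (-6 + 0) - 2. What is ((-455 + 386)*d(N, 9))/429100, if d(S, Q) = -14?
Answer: 69/30650 ≈ 0.0022512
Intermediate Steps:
N = -8 (N = -6 - 2 = -8)
((-455 + 386)*d(N, 9))/429100 = ((-455 + 386)*(-14))/429100 = -69*(-14)*(1/429100) = 966*(1/429100) = 69/30650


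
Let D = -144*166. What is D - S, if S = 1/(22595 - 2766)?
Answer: -473992417/19829 ≈ -23904.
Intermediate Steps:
S = 1/19829 ≈ 5.0431e-5
D = -23904
D - S = -23904 - 1*1/19829 = -23904 - 1/19829 = -473992417/19829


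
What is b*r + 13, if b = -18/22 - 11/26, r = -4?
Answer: 2569/143 ≈ 17.965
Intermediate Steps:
b = -355/286 (b = -18*1/22 - 11*1/26 = -9/11 - 11/26 = -355/286 ≈ -1.2413)
b*r + 13 = -355/286*(-4) + 13 = 710/143 + 13 = 2569/143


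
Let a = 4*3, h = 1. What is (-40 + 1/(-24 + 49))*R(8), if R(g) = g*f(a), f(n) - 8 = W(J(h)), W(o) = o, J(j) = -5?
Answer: -23976/25 ≈ -959.04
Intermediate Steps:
a = 12
f(n) = 3 (f(n) = 8 - 5 = 3)
R(g) = 3*g (R(g) = g*3 = 3*g)
(-40 + 1/(-24 + 49))*R(8) = (-40 + 1/(-24 + 49))*(3*8) = (-40 + 1/25)*24 = -999/25*24 = -23976/25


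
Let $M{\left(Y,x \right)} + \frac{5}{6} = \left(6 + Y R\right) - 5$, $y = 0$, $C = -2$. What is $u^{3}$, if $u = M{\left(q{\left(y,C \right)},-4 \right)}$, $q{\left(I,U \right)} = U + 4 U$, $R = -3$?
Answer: $\frac{5929741}{216} \approx 27453.0$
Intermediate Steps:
$q{\left(I,U \right)} = 5 U$
$M{\left(Y,x \right)} = \frac{1}{6} - 3 Y$ ($M{\left(Y,x \right)} = - \frac{5}{6} + \left(\left(6 + Y \left(-3\right)\right) - 5\right) = - \frac{5}{6} - \left(-1 + 3 Y\right) = \frac{1}{6} - 3 Y$)
$u = \frac{181}{6}$ ($u = \frac{1}{6} - 3 \cdot 5 \left(-2\right) = \frac{1}{6} - -30 = \frac{1}{6} + 30 = \frac{181}{6} \approx 30.167$)
$u^{3} = \left(\frac{181}{6}\right)^{3} = \frac{5929741}{216}$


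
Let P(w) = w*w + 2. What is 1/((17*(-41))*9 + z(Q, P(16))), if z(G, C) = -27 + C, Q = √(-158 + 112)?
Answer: -1/6042 ≈ -0.00016551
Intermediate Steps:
P(w) = 2 + w² (P(w) = w² + 2 = 2 + w²)
Q = I*√46 (Q = √(-46) = I*√46 ≈ 6.7823*I)
1/((17*(-41))*9 + z(Q, P(16))) = 1/((17*(-41))*9 + (-27 + (2 + 16²))) = 1/(-697*9 + (-27 + (2 + 256))) = 1/(-6273 + (-27 + 258)) = 1/(-6273 + 231) = 1/(-6042) = -1/6042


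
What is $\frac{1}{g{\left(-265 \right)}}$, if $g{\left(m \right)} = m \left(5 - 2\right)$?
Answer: $- \frac{1}{795} \approx -0.0012579$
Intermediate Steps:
$g{\left(m \right)} = 3 m$ ($g{\left(m \right)} = m 3 = 3 m$)
$\frac{1}{g{\left(-265 \right)}} = \frac{1}{3 \left(-265\right)} = \frac{1}{-795} = - \frac{1}{795}$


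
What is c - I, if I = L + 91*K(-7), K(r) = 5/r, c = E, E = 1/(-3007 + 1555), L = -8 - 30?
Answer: 149555/1452 ≈ 103.00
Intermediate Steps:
L = -38
E = -1/1452 (E = 1/(-1452) = -1/1452 ≈ -0.00068871)
c = -1/1452 ≈ -0.00068871
I = -103 (I = -38 + 91*(5/(-7)) = -38 + 91*(5*(-1/7)) = -38 + 91*(-5/7) = -38 - 65 = -103)
c - I = -1/1452 - 1*(-103) = -1/1452 + 103 = 149555/1452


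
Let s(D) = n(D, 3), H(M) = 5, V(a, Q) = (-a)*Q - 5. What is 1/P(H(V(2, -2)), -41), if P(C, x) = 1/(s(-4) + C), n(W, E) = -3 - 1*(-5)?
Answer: 7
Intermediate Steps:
V(a, Q) = -5 - Q*a (V(a, Q) = -Q*a - 5 = -5 - Q*a)
n(W, E) = 2 (n(W, E) = -3 + 5 = 2)
s(D) = 2
P(C, x) = 1/(2 + C)
1/P(H(V(2, -2)), -41) = 1/(1/(2 + 5)) = 1/(1/7) = 1/(⅐) = 7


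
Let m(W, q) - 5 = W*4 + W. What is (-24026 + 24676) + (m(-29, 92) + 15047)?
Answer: 15557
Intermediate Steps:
m(W, q) = 5 + 5*W (m(W, q) = 5 + (W*4 + W) = 5 + (4*W + W) = 5 + 5*W)
(-24026 + 24676) + (m(-29, 92) + 15047) = (-24026 + 24676) + ((5 + 5*(-29)) + 15047) = 650 + ((5 - 145) + 15047) = 650 + (-140 + 15047) = 650 + 14907 = 15557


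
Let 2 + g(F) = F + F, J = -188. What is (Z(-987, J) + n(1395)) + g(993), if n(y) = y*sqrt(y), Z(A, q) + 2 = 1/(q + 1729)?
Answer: 3054263/1541 + 4185*sqrt(155) ≈ 54085.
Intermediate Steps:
Z(A, q) = -2 + 1/(1729 + q) (Z(A, q) = -2 + 1/(q + 1729) = -2 + 1/(1729 + q))
n(y) = y**(3/2)
g(F) = -2 + 2*F (g(F) = -2 + (F + F) = -2 + 2*F)
(Z(-987, J) + n(1395)) + g(993) = ((-3457 - 2*(-188))/(1729 - 188) + 1395**(3/2)) + (-2 + 2*993) = ((-3457 + 376)/1541 + 4185*sqrt(155)) + (-2 + 1986) = ((1/1541)*(-3081) + 4185*sqrt(155)) + 1984 = (-3081/1541 + 4185*sqrt(155)) + 1984 = 3054263/1541 + 4185*sqrt(155)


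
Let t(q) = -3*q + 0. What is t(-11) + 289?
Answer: 322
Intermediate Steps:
t(q) = -3*q
t(-11) + 289 = -3*(-11) + 289 = 33 + 289 = 322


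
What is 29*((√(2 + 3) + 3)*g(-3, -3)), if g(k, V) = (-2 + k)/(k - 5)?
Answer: 435/8 + 145*√5/8 ≈ 94.904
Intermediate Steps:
g(k, V) = (-2 + k)/(-5 + k)
29*((√(2 + 3) + 3)*g(-3, -3)) = 29*((√(2 + 3) + 3)*((-2 - 3)/(-5 - 3))) = 29*((√5 + 3)*(-5/(-8))) = 29*((3 + √5)*(-⅛*(-5))) = 29*((3 + √5)*(5/8)) = 29*(15/8 + 5*√5/8) = 435/8 + 145*√5/8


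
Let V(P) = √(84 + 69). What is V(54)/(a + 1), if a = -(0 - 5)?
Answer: √17/2 ≈ 2.0616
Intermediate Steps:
V(P) = 3*√17 (V(P) = √153 = 3*√17)
a = 5 (a = -1*(-5) = 5)
V(54)/(a + 1) = (3*√17)/(5 + 1) = (3*√17)/6 = √17/2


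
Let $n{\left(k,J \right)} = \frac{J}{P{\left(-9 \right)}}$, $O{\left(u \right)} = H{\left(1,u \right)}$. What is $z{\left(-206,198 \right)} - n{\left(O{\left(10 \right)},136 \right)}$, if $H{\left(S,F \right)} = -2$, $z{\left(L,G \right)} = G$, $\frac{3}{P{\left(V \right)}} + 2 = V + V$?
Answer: $\frac{3314}{3} \approx 1104.7$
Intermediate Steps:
$P{\left(V \right)} = \frac{3}{-2 + 2 V}$ ($P{\left(V \right)} = \frac{3}{-2 + \left(V + V\right)} = \frac{3}{-2 + 2 V}$)
$O{\left(u \right)} = -2$
$n{\left(k,J \right)} = - \frac{20 J}{3}$ ($n{\left(k,J \right)} = \frac{J}{\frac{3}{2} \frac{1}{-1 - 9}} = \frac{J}{\frac{3}{2} \frac{1}{-10}} = \frac{J}{\frac{3}{2} \left(- \frac{1}{10}\right)} = \frac{J}{- \frac{3}{20}} = J \left(- \frac{20}{3}\right) = - \frac{20 J}{3}$)
$z{\left(-206,198 \right)} - n{\left(O{\left(10 \right)},136 \right)} = 198 - \left(- \frac{20}{3}\right) 136 = 198 - - \frac{2720}{3} = 198 + \frac{2720}{3} = \frac{3314}{3}$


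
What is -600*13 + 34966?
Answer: 27166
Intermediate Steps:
-600*13 + 34966 = -7800 + 34966 = 27166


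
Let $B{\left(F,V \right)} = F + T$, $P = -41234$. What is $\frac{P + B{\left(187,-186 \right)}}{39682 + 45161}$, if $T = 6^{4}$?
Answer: $- \frac{39751}{84843} \approx -0.46852$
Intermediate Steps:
$T = 1296$
$B{\left(F,V \right)} = 1296 + F$ ($B{\left(F,V \right)} = F + 1296 = 1296 + F$)
$\frac{P + B{\left(187,-186 \right)}}{39682 + 45161} = \frac{-41234 + \left(1296 + 187\right)}{39682 + 45161} = \frac{-41234 + 1483}{84843} = \left(-39751\right) \frac{1}{84843} = - \frac{39751}{84843}$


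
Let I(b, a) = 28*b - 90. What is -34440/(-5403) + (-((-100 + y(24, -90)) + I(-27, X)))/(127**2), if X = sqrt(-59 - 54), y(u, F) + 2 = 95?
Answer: 186697173/29048329 ≈ 6.4271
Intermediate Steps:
y(u, F) = 93 (y(u, F) = -2 + 95 = 93)
X = I*sqrt(113) (X = sqrt(-113) = I*sqrt(113) ≈ 10.63*I)
I(b, a) = -90 + 28*b
-34440/(-5403) + (-((-100 + y(24, -90)) + I(-27, X)))/(127**2) = -34440/(-5403) + (-((-100 + 93) + (-90 + 28*(-27))))/(127**2) = -34440*(-1/5403) - (-7 + (-90 - 756))/16129 = 11480/1801 - (-7 - 846)*(1/16129) = 11480/1801 - 1*(-853)*(1/16129) = 11480/1801 + 853*(1/16129) = 11480/1801 + 853/16129 = 186697173/29048329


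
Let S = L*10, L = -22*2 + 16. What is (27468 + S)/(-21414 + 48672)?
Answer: 1942/1947 ≈ 0.99743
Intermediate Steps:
L = -28 (L = -44 + 16 = -28)
S = -280 (S = -28*10 = -280)
(27468 + S)/(-21414 + 48672) = (27468 - 280)/(-21414 + 48672) = 27188/27258 = 27188*(1/27258) = 1942/1947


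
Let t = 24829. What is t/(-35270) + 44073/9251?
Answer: 1324761631/326282770 ≈ 4.0602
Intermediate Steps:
t/(-35270) + 44073/9251 = 24829/(-35270) + 44073/9251 = 24829*(-1/35270) + 44073*(1/9251) = -24829/35270 + 44073/9251 = 1324761631/326282770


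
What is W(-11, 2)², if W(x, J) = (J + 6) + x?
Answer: 9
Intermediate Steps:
W(x, J) = 6 + J + x (W(x, J) = (6 + J) + x = 6 + J + x)
W(-11, 2)² = (6 + 2 - 11)² = (-3)² = 9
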